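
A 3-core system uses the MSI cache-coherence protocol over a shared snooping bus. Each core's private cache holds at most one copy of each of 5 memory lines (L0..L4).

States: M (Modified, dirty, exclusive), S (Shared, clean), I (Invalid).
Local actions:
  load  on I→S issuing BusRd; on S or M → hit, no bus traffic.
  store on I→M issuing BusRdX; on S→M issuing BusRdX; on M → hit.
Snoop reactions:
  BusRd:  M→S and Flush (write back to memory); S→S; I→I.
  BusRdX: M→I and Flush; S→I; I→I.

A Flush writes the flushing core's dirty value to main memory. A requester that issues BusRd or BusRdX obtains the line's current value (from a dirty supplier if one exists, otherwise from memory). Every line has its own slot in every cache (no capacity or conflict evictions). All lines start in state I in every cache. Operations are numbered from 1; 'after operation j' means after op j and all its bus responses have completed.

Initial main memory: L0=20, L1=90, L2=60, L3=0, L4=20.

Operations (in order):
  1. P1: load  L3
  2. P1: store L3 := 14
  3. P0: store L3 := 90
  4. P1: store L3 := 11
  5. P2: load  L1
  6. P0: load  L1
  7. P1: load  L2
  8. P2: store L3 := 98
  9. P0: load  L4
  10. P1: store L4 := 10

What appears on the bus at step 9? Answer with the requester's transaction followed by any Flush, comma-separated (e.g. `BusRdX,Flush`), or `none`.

1. P1: load  L3  bus=[BusRd]  L3: P0=I P1=S P2=I  mem[L3]=0
2. P1: store L3 := 14  bus=[BusRdX]  L3: P0=I P1=M P2=I  mem[L3]=0
3. P0: store L3 := 90  bus=[BusRdX,Flush]  L3: P0=M P1=I P2=I  mem[L3]=14
4. P1: store L3 := 11  bus=[BusRdX,Flush]  L3: P0=I P1=M P2=I  mem[L3]=90
5. P2: load  L1  bus=[BusRd]  L1: P0=I P1=I P2=S  mem[L1]=90
6. P0: load  L1  bus=[BusRd]  L1: P0=S P1=I P2=S  mem[L1]=90
7. P1: load  L2  bus=[BusRd]  L2: P0=I P1=S P2=I  mem[L2]=60
8. P2: store L3 := 98  bus=[BusRdX,Flush]  L3: P0=I P1=I P2=M  mem[L3]=11
9. P0: load  L4  bus=[BusRd]  L4: P0=S P1=I P2=I  mem[L4]=20
10. P1: store L4 := 10  bus=[BusRdX]  L4: P0=I P1=M P2=I  mem[L4]=20

bus = BusRd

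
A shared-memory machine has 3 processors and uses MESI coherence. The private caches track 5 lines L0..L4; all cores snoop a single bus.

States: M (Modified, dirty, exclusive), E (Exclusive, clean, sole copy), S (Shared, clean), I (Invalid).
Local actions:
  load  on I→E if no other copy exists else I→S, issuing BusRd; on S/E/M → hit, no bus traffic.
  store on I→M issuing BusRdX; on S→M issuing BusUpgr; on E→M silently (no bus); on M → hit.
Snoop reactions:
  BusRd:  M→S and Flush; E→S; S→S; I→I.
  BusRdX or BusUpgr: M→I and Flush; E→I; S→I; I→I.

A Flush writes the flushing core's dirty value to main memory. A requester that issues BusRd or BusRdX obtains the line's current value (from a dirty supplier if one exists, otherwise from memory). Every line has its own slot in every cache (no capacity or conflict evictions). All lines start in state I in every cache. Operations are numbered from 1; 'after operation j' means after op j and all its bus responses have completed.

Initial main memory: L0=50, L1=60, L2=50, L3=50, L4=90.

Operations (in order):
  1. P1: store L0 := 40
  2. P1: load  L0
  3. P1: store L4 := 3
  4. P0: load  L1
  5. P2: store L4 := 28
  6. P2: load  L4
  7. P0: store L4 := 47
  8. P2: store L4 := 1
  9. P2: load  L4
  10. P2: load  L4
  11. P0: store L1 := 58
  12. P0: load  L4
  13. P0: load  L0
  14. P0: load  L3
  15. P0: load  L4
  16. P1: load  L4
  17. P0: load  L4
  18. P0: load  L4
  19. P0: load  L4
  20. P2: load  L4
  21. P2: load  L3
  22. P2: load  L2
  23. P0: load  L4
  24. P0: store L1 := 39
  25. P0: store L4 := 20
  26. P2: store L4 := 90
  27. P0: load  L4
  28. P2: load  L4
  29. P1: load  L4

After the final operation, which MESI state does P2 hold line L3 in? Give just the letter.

state = S

1. P1: store L0 := 40  bus=[BusRdX]  L0: P0=I P1=M P2=I  mem[L0]=50
2. P1: load  L0  bus=[-]  L0: P0=I P1=M P2=I  mem[L0]=50
3. P1: store L4 := 3  bus=[BusRdX]  L4: P0=I P1=M P2=I  mem[L4]=90
4. P0: load  L1  bus=[BusRd]  L1: P0=E P1=I P2=I  mem[L1]=60
5. P2: store L4 := 28  bus=[BusRdX,Flush]  L4: P0=I P1=I P2=M  mem[L4]=3
6. P2: load  L4  bus=[-]  L4: P0=I P1=I P2=M  mem[L4]=3
7. P0: store L4 := 47  bus=[BusRdX,Flush]  L4: P0=M P1=I P2=I  mem[L4]=28
8. P2: store L4 := 1  bus=[BusRdX,Flush]  L4: P0=I P1=I P2=M  mem[L4]=47
9. P2: load  L4  bus=[-]  L4: P0=I P1=I P2=M  mem[L4]=47
10. P2: load  L4  bus=[-]  L4: P0=I P1=I P2=M  mem[L4]=47
11. P0: store L1 := 58  bus=[-]  L1: P0=M P1=I P2=I  mem[L1]=60
12. P0: load  L4  bus=[BusRd,Flush]  L4: P0=S P1=I P2=S  mem[L4]=1
13. P0: load  L0  bus=[BusRd,Flush]  L0: P0=S P1=S P2=I  mem[L0]=40
14. P0: load  L3  bus=[BusRd]  L3: P0=E P1=I P2=I  mem[L3]=50
15. P0: load  L4  bus=[-]  L4: P0=S P1=I P2=S  mem[L4]=1
16. P1: load  L4  bus=[BusRd]  L4: P0=S P1=S P2=S  mem[L4]=1
17. P0: load  L4  bus=[-]  L4: P0=S P1=S P2=S  mem[L4]=1
18. P0: load  L4  bus=[-]  L4: P0=S P1=S P2=S  mem[L4]=1
19. P0: load  L4  bus=[-]  L4: P0=S P1=S P2=S  mem[L4]=1
20. P2: load  L4  bus=[-]  L4: P0=S P1=S P2=S  mem[L4]=1
21. P2: load  L3  bus=[BusRd]  L3: P0=S P1=I P2=S  mem[L3]=50
22. P2: load  L2  bus=[BusRd]  L2: P0=I P1=I P2=E  mem[L2]=50
23. P0: load  L4  bus=[-]  L4: P0=S P1=S P2=S  mem[L4]=1
24. P0: store L1 := 39  bus=[-]  L1: P0=M P1=I P2=I  mem[L1]=60
25. P0: store L4 := 20  bus=[BusUpgr]  L4: P0=M P1=I P2=I  mem[L4]=1
26. P2: store L4 := 90  bus=[BusRdX,Flush]  L4: P0=I P1=I P2=M  mem[L4]=20
27. P0: load  L4  bus=[BusRd,Flush]  L4: P0=S P1=I P2=S  mem[L4]=90
28. P2: load  L4  bus=[-]  L4: P0=S P1=I P2=S  mem[L4]=90
29. P1: load  L4  bus=[BusRd]  L4: P0=S P1=S P2=S  mem[L4]=90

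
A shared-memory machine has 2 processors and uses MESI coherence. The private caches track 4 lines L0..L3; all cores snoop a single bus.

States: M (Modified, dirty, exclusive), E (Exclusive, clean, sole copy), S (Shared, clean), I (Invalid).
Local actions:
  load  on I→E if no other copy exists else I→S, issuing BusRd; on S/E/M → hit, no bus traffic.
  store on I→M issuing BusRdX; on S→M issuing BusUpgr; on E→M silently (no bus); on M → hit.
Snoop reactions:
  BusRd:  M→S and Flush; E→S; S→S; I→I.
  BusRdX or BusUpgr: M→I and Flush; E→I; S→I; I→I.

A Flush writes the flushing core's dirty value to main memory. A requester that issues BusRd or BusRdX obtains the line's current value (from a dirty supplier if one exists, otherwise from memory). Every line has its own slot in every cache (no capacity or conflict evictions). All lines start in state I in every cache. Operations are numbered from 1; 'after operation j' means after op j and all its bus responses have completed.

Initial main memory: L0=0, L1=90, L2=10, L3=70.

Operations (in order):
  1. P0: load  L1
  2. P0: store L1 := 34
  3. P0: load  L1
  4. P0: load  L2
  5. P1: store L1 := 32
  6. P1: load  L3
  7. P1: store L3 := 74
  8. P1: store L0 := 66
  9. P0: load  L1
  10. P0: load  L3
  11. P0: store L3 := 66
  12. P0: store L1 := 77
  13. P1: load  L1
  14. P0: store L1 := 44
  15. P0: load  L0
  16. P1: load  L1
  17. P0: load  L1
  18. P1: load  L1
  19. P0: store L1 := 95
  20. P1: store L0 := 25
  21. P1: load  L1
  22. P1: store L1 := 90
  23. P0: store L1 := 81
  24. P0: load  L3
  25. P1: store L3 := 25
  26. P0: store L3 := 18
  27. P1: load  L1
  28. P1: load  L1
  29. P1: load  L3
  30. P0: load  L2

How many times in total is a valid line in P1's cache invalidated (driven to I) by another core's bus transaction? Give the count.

invalidations = 6

1. P0: load  L1  bus=[BusRd]  L1: P0=E P1=I  mem[L1]=90
2. P0: store L1 := 34  bus=[-]  L1: P0=M P1=I  mem[L1]=90
3. P0: load  L1  bus=[-]  L1: P0=M P1=I  mem[L1]=90
4. P0: load  L2  bus=[BusRd]  L2: P0=E P1=I  mem[L2]=10
5. P1: store L1 := 32  bus=[BusRdX,Flush]  L1: P0=I P1=M  mem[L1]=34
6. P1: load  L3  bus=[BusRd]  L3: P0=I P1=E  mem[L3]=70
7. P1: store L3 := 74  bus=[-]  L3: P0=I P1=M  mem[L3]=70
8. P1: store L0 := 66  bus=[BusRdX]  L0: P0=I P1=M  mem[L0]=0
9. P0: load  L1  bus=[BusRd,Flush]  L1: P0=S P1=S  mem[L1]=32
10. P0: load  L3  bus=[BusRd,Flush]  L3: P0=S P1=S  mem[L3]=74
11. P0: store L3 := 66  bus=[BusUpgr]  L3: P0=M P1=I  mem[L3]=74
12. P0: store L1 := 77  bus=[BusUpgr]  L1: P0=M P1=I  mem[L1]=32
13. P1: load  L1  bus=[BusRd,Flush]  L1: P0=S P1=S  mem[L1]=77
14. P0: store L1 := 44  bus=[BusUpgr]  L1: P0=M P1=I  mem[L1]=77
15. P0: load  L0  bus=[BusRd,Flush]  L0: P0=S P1=S  mem[L0]=66
16. P1: load  L1  bus=[BusRd,Flush]  L1: P0=S P1=S  mem[L1]=44
17. P0: load  L1  bus=[-]  L1: P0=S P1=S  mem[L1]=44
18. P1: load  L1  bus=[-]  L1: P0=S P1=S  mem[L1]=44
19. P0: store L1 := 95  bus=[BusUpgr]  L1: P0=M P1=I  mem[L1]=44
20. P1: store L0 := 25  bus=[BusUpgr]  L0: P0=I P1=M  mem[L0]=66
21. P1: load  L1  bus=[BusRd,Flush]  L1: P0=S P1=S  mem[L1]=95
22. P1: store L1 := 90  bus=[BusUpgr]  L1: P0=I P1=M  mem[L1]=95
23. P0: store L1 := 81  bus=[BusRdX,Flush]  L1: P0=M P1=I  mem[L1]=90
24. P0: load  L3  bus=[-]  L3: P0=M P1=I  mem[L3]=74
25. P1: store L3 := 25  bus=[BusRdX,Flush]  L3: P0=I P1=M  mem[L3]=66
26. P0: store L3 := 18  bus=[BusRdX,Flush]  L3: P0=M P1=I  mem[L3]=25
27. P1: load  L1  bus=[BusRd,Flush]  L1: P0=S P1=S  mem[L1]=81
28. P1: load  L1  bus=[-]  L1: P0=S P1=S  mem[L1]=81
29. P1: load  L3  bus=[BusRd,Flush]  L3: P0=S P1=S  mem[L3]=18
30. P0: load  L2  bus=[-]  L2: P0=E P1=I  mem[L2]=10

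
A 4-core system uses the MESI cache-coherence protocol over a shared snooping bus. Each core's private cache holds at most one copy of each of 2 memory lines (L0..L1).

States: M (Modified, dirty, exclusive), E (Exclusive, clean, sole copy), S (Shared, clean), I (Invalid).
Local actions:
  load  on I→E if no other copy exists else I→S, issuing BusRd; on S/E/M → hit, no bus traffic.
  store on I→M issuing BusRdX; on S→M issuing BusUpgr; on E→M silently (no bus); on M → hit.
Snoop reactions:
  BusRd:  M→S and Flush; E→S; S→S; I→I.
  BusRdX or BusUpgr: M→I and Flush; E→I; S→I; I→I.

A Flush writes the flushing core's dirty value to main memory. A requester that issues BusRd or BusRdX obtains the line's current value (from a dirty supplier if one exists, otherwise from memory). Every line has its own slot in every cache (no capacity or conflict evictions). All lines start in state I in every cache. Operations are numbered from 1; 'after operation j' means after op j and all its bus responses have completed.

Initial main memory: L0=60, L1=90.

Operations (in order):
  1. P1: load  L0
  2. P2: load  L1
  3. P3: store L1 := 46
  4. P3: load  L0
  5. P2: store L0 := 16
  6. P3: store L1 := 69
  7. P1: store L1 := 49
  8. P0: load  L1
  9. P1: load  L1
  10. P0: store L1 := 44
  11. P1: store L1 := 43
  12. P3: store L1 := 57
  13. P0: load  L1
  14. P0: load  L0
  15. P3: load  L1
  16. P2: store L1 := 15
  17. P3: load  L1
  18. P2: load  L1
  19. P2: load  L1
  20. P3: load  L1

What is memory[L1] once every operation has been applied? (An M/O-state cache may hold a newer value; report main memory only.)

memory[L1] = 15

[1] P1: load  L0 | P0:I, P1:E(60), P2:I, P3:I | bus: BusRd
[2] P2: load  L1 | P0:I, P1:I, P2:E(90), P3:I | bus: BusRd
[3] P3: store L1 := 46 | P0:I, P1:I, P2:I, P3:M(46) | bus: BusRdX
[4] P3: load  L0 | P0:I, P1:S(60), P2:I, P3:S(60) | bus: BusRd
[5] P2: store L0 := 16 | P0:I, P1:I, P2:M(16), P3:I | bus: BusRdX
[6] P3: store L1 := 69 | P0:I, P1:I, P2:I, P3:M(69) | bus: none
[7] P1: store L1 := 49 | P0:I, P1:M(49), P2:I, P3:I | bus: BusRdX,Flush
[8] P0: load  L1 | P0:S(49), P1:S(49), P2:I, P3:I | bus: BusRd,Flush
[9] P1: load  L1 | P0:S(49), P1:S(49), P2:I, P3:I | bus: none
[10] P0: store L1 := 44 | P0:M(44), P1:I, P2:I, P3:I | bus: BusUpgr
[11] P1: store L1 := 43 | P0:I, P1:M(43), P2:I, P3:I | bus: BusRdX,Flush
[12] P3: store L1 := 57 | P0:I, P1:I, P2:I, P3:M(57) | bus: BusRdX,Flush
[13] P0: load  L1 | P0:S(57), P1:I, P2:I, P3:S(57) | bus: BusRd,Flush
[14] P0: load  L0 | P0:S(16), P1:I, P2:S(16), P3:I | bus: BusRd,Flush
[15] P3: load  L1 | P0:S(57), P1:I, P2:I, P3:S(57) | bus: none
[16] P2: store L1 := 15 | P0:I, P1:I, P2:M(15), P3:I | bus: BusRdX
[17] P3: load  L1 | P0:I, P1:I, P2:S(15), P3:S(15) | bus: BusRd,Flush
[18] P2: load  L1 | P0:I, P1:I, P2:S(15), P3:S(15) | bus: none
[19] P2: load  L1 | P0:I, P1:I, P2:S(15), P3:S(15) | bus: none
[20] P3: load  L1 | P0:I, P1:I, P2:S(15), P3:S(15) | bus: none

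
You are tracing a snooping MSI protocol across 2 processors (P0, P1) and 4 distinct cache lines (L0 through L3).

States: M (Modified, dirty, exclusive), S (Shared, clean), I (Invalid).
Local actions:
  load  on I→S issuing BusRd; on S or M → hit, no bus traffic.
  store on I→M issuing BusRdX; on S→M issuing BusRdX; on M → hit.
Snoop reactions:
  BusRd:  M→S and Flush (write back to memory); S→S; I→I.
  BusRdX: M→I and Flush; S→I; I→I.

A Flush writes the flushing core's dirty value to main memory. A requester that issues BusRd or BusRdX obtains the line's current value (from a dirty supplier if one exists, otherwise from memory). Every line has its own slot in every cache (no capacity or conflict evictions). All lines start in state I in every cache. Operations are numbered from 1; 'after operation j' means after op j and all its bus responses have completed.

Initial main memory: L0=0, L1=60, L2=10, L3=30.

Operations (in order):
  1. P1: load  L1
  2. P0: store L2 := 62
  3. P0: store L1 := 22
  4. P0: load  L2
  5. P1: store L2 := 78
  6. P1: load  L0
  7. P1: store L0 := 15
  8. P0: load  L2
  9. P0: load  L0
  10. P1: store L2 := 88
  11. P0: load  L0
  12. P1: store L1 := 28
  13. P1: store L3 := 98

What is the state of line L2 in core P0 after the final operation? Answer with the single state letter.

  op1 P1: load  L1 → I/S on L1; bus BusRd; mem=60
  op2 P0: store L2 := 62 → M/I on L2; bus BusRdX; mem=10
  op3 P0: store L1 := 22 → M/I on L1; bus BusRdX; mem=60
  op4 P0: load  L2 → M/I on L2; bus (none); mem=10
  op5 P1: store L2 := 78 → I/M on L2; bus BusRdX Flush; mem=62
  op6 P1: load  L0 → I/S on L0; bus BusRd; mem=0
  op7 P1: store L0 := 15 → I/M on L0; bus BusRdX; mem=0
  op8 P0: load  L2 → S/S on L2; bus BusRd Flush; mem=78
  op9 P0: load  L0 → S/S on L0; bus BusRd Flush; mem=15
  op10 P1: store L2 := 88 → I/M on L2; bus BusRdX; mem=78
  op11 P0: load  L0 → S/S on L0; bus (none); mem=15
  op12 P1: store L1 := 28 → I/M on L1; bus BusRdX Flush; mem=22
  op13 P1: store L3 := 98 → I/M on L3; bus BusRdX; mem=30

state = I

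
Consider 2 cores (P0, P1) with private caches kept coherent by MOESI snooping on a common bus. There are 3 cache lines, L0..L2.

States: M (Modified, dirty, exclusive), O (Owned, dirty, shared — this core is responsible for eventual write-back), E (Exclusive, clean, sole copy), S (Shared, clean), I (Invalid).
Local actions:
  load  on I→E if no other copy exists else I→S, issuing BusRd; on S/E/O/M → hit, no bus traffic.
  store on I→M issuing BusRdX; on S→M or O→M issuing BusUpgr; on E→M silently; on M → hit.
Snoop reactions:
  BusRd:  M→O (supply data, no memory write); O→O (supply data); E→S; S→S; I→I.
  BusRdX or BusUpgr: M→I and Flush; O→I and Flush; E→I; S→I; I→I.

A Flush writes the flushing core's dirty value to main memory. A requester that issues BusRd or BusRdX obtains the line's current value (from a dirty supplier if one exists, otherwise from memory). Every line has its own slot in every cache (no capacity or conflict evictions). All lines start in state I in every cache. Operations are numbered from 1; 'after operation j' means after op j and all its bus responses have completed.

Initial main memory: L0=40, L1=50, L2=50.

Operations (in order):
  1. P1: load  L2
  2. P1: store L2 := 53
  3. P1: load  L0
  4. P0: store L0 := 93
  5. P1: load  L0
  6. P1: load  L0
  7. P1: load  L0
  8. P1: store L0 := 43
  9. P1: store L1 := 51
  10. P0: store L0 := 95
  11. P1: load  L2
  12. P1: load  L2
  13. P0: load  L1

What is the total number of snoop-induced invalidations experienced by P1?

  op1 P1: load  L2 → I/E on L2; bus BusRd; mem=50
  op2 P1: store L2 := 53 → I/M on L2; bus (none); mem=50
  op3 P1: load  L0 → I/E on L0; bus BusRd; mem=40
  op4 P0: store L0 := 93 → M/I on L0; bus BusRdX; mem=40
  op5 P1: load  L0 → O/S on L0; bus BusRd; mem=40
  op6 P1: load  L0 → O/S on L0; bus (none); mem=40
  op7 P1: load  L0 → O/S on L0; bus (none); mem=40
  op8 P1: store L0 := 43 → I/M on L0; bus BusUpgr Flush; mem=93
  op9 P1: store L1 := 51 → I/M on L1; bus BusRdX; mem=50
  op10 P0: store L0 := 95 → M/I on L0; bus BusRdX Flush; mem=43
  op11 P1: load  L2 → I/M on L2; bus (none); mem=50
  op12 P1: load  L2 → I/M on L2; bus (none); mem=50
  op13 P0: load  L1 → S/O on L1; bus BusRd; mem=50

invalidations = 2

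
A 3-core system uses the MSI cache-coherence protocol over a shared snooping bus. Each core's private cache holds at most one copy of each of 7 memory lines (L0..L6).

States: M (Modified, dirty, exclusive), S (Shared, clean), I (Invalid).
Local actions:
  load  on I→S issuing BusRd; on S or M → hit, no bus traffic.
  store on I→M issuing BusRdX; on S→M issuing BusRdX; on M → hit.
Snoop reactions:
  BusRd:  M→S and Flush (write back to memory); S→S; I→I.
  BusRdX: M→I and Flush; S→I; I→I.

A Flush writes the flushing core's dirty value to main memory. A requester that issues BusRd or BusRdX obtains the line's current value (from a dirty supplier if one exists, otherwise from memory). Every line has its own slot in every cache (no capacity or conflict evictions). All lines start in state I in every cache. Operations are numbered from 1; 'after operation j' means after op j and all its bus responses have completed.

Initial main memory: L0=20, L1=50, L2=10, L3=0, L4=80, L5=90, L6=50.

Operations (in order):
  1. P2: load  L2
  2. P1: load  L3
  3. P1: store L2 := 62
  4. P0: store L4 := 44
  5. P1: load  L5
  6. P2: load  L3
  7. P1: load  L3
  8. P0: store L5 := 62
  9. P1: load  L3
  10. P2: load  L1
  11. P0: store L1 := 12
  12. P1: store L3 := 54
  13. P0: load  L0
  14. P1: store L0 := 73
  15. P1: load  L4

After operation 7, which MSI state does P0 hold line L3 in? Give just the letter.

state = I

step 1: P2: load  L2  ⟶  IIS  (L2)  txn=BusRd  M[L2]=10
step 2: P1: load  L3  ⟶  ISI  (L3)  txn=BusRd  M[L3]=0
step 3: P1: store L2 := 62  ⟶  IMI  (L2)  txn=BusRdX  M[L2]=10
step 4: P0: store L4 := 44  ⟶  MII  (L4)  txn=BusRdX  M[L4]=80
step 5: P1: load  L5  ⟶  ISI  (L5)  txn=BusRd  M[L5]=90
step 6: P2: load  L3  ⟶  ISS  (L3)  txn=BusRd  M[L3]=0
step 7: P1: load  L3  ⟶  ISS  (L3)  txn=∅  M[L3]=0
step 8: P0: store L5 := 62  ⟶  MII  (L5)  txn=BusRdX  M[L5]=90
step 9: P1: load  L3  ⟶  ISS  (L3)  txn=∅  M[L3]=0
step 10: P2: load  L1  ⟶  IIS  (L1)  txn=BusRd  M[L1]=50
step 11: P0: store L1 := 12  ⟶  MII  (L1)  txn=BusRdX  M[L1]=50
step 12: P1: store L3 := 54  ⟶  IMI  (L3)  txn=BusRdX  M[L3]=0
step 13: P0: load  L0  ⟶  SII  (L0)  txn=BusRd  M[L0]=20
step 14: P1: store L0 := 73  ⟶  IMI  (L0)  txn=BusRdX  M[L0]=20
step 15: P1: load  L4  ⟶  SSI  (L4)  txn=BusRd+Flush  M[L4]=44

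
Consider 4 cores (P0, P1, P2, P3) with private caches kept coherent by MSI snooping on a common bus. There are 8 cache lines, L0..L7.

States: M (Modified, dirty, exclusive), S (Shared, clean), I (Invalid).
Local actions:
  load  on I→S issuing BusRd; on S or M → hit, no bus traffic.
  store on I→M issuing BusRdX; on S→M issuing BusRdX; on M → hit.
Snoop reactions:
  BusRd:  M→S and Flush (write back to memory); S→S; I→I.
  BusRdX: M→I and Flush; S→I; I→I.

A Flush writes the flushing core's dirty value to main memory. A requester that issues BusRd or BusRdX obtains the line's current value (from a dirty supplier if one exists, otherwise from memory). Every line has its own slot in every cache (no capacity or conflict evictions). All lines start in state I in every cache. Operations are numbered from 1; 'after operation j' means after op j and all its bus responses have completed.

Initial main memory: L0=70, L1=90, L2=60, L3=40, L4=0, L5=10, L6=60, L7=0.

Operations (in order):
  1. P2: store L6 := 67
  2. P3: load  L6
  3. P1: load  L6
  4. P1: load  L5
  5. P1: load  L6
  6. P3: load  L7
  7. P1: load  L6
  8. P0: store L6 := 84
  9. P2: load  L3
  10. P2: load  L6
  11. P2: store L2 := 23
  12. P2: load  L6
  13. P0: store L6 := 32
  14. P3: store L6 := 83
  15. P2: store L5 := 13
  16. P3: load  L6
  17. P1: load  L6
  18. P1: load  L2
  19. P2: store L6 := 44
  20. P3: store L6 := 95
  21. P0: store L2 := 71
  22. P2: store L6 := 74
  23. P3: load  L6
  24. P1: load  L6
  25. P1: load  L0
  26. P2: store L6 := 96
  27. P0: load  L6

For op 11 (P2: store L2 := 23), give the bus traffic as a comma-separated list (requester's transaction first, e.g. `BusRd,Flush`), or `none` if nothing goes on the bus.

bus = BusRdX

step 1: P2: store L6 := 67  ⟶  IIMI  (L6)  txn=BusRdX  M[L6]=60
step 2: P3: load  L6  ⟶  IISS  (L6)  txn=BusRd+Flush  M[L6]=67
step 3: P1: load  L6  ⟶  ISSS  (L6)  txn=BusRd  M[L6]=67
step 4: P1: load  L5  ⟶  ISII  (L5)  txn=BusRd  M[L5]=10
step 5: P1: load  L6  ⟶  ISSS  (L6)  txn=∅  M[L6]=67
step 6: P3: load  L7  ⟶  IIIS  (L7)  txn=BusRd  M[L7]=0
step 7: P1: load  L6  ⟶  ISSS  (L6)  txn=∅  M[L6]=67
step 8: P0: store L6 := 84  ⟶  MIII  (L6)  txn=BusRdX  M[L6]=67
step 9: P2: load  L3  ⟶  IISI  (L3)  txn=BusRd  M[L3]=40
step 10: P2: load  L6  ⟶  SISI  (L6)  txn=BusRd+Flush  M[L6]=84
step 11: P2: store L2 := 23  ⟶  IIMI  (L2)  txn=BusRdX  M[L2]=60
step 12: P2: load  L6  ⟶  SISI  (L6)  txn=∅  M[L6]=84
step 13: P0: store L6 := 32  ⟶  MIII  (L6)  txn=BusRdX  M[L6]=84
step 14: P3: store L6 := 83  ⟶  IIIM  (L6)  txn=BusRdX+Flush  M[L6]=32
step 15: P2: store L5 := 13  ⟶  IIMI  (L5)  txn=BusRdX  M[L5]=10
step 16: P3: load  L6  ⟶  IIIM  (L6)  txn=∅  M[L6]=32
step 17: P1: load  L6  ⟶  ISIS  (L6)  txn=BusRd+Flush  M[L6]=83
step 18: P1: load  L2  ⟶  ISSI  (L2)  txn=BusRd+Flush  M[L2]=23
step 19: P2: store L6 := 44  ⟶  IIMI  (L6)  txn=BusRdX  M[L6]=83
step 20: P3: store L6 := 95  ⟶  IIIM  (L6)  txn=BusRdX+Flush  M[L6]=44
step 21: P0: store L2 := 71  ⟶  MIII  (L2)  txn=BusRdX  M[L2]=23
step 22: P2: store L6 := 74  ⟶  IIMI  (L6)  txn=BusRdX+Flush  M[L6]=95
step 23: P3: load  L6  ⟶  IISS  (L6)  txn=BusRd+Flush  M[L6]=74
step 24: P1: load  L6  ⟶  ISSS  (L6)  txn=BusRd  M[L6]=74
step 25: P1: load  L0  ⟶  ISII  (L0)  txn=BusRd  M[L0]=70
step 26: P2: store L6 := 96  ⟶  IIMI  (L6)  txn=BusRdX  M[L6]=74
step 27: P0: load  L6  ⟶  SISI  (L6)  txn=BusRd+Flush  M[L6]=96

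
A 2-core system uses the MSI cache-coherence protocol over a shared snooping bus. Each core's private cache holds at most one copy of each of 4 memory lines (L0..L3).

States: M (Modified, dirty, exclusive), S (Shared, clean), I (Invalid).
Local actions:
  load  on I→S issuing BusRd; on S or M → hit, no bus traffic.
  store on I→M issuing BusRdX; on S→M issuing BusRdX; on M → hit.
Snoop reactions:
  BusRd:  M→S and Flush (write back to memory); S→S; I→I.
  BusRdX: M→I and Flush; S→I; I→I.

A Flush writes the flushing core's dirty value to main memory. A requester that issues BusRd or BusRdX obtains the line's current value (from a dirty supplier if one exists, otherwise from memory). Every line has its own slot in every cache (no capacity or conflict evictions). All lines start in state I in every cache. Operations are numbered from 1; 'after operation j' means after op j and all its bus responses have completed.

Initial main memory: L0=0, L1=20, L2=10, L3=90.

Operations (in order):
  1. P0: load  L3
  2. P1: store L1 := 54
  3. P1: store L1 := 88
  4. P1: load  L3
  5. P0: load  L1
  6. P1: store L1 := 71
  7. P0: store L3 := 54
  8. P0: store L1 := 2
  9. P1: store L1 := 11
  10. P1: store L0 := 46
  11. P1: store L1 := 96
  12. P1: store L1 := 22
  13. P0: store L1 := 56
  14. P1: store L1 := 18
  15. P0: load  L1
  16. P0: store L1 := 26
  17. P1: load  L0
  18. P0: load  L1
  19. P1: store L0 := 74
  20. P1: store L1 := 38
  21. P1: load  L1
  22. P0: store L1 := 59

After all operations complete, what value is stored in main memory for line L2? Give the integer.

memory[L2] = 10

1. P0: load  L3  bus=[BusRd]  L3: P0=S P1=I  mem[L3]=90
2. P1: store L1 := 54  bus=[BusRdX]  L1: P0=I P1=M  mem[L1]=20
3. P1: store L1 := 88  bus=[-]  L1: P0=I P1=M  mem[L1]=20
4. P1: load  L3  bus=[BusRd]  L3: P0=S P1=S  mem[L3]=90
5. P0: load  L1  bus=[BusRd,Flush]  L1: P0=S P1=S  mem[L1]=88
6. P1: store L1 := 71  bus=[BusRdX]  L1: P0=I P1=M  mem[L1]=88
7. P0: store L3 := 54  bus=[BusRdX]  L3: P0=M P1=I  mem[L3]=90
8. P0: store L1 := 2  bus=[BusRdX,Flush]  L1: P0=M P1=I  mem[L1]=71
9. P1: store L1 := 11  bus=[BusRdX,Flush]  L1: P0=I P1=M  mem[L1]=2
10. P1: store L0 := 46  bus=[BusRdX]  L0: P0=I P1=M  mem[L0]=0
11. P1: store L1 := 96  bus=[-]  L1: P0=I P1=M  mem[L1]=2
12. P1: store L1 := 22  bus=[-]  L1: P0=I P1=M  mem[L1]=2
13. P0: store L1 := 56  bus=[BusRdX,Flush]  L1: P0=M P1=I  mem[L1]=22
14. P1: store L1 := 18  bus=[BusRdX,Flush]  L1: P0=I P1=M  mem[L1]=56
15. P0: load  L1  bus=[BusRd,Flush]  L1: P0=S P1=S  mem[L1]=18
16. P0: store L1 := 26  bus=[BusRdX]  L1: P0=M P1=I  mem[L1]=18
17. P1: load  L0  bus=[-]  L0: P0=I P1=M  mem[L0]=0
18. P0: load  L1  bus=[-]  L1: P0=M P1=I  mem[L1]=18
19. P1: store L0 := 74  bus=[-]  L0: P0=I P1=M  mem[L0]=0
20. P1: store L1 := 38  bus=[BusRdX,Flush]  L1: P0=I P1=M  mem[L1]=26
21. P1: load  L1  bus=[-]  L1: P0=I P1=M  mem[L1]=26
22. P0: store L1 := 59  bus=[BusRdX,Flush]  L1: P0=M P1=I  mem[L1]=38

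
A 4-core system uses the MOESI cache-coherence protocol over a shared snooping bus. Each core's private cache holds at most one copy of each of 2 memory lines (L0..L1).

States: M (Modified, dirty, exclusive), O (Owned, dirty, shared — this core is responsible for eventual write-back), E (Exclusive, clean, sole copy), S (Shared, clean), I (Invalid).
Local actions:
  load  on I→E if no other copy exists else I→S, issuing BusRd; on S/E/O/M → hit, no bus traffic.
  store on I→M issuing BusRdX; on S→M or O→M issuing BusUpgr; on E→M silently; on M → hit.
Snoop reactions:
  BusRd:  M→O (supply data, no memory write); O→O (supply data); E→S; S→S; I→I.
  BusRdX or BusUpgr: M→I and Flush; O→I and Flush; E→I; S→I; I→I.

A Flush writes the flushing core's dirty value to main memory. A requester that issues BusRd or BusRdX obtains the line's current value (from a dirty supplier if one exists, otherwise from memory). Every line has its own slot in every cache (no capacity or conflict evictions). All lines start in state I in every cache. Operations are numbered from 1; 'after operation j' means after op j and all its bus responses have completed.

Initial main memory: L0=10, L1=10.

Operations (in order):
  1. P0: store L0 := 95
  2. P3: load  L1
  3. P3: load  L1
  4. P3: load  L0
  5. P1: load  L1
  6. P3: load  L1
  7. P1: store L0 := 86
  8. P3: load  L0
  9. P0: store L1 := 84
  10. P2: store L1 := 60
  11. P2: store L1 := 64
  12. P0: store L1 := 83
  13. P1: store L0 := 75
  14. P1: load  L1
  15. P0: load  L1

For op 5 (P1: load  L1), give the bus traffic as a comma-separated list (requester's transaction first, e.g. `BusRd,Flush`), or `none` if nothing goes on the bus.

bus = BusRd

step 1: P0: store L0 := 95  ⟶  MIII  (L0)  txn=BusRdX  M[L0]=10
step 2: P3: load  L1  ⟶  IIIE  (L1)  txn=BusRd  M[L1]=10
step 3: P3: load  L1  ⟶  IIIE  (L1)  txn=∅  M[L1]=10
step 4: P3: load  L0  ⟶  OIIS  (L0)  txn=BusRd  M[L0]=10
step 5: P1: load  L1  ⟶  ISIS  (L1)  txn=BusRd  M[L1]=10
step 6: P3: load  L1  ⟶  ISIS  (L1)  txn=∅  M[L1]=10
step 7: P1: store L0 := 86  ⟶  IMII  (L0)  txn=BusRdX+Flush  M[L0]=95
step 8: P3: load  L0  ⟶  IOIS  (L0)  txn=BusRd  M[L0]=95
step 9: P0: store L1 := 84  ⟶  MIII  (L1)  txn=BusRdX  M[L1]=10
step 10: P2: store L1 := 60  ⟶  IIMI  (L1)  txn=BusRdX+Flush  M[L1]=84
step 11: P2: store L1 := 64  ⟶  IIMI  (L1)  txn=∅  M[L1]=84
step 12: P0: store L1 := 83  ⟶  MIII  (L1)  txn=BusRdX+Flush  M[L1]=64
step 13: P1: store L0 := 75  ⟶  IMII  (L0)  txn=BusUpgr  M[L0]=95
step 14: P1: load  L1  ⟶  OSII  (L1)  txn=BusRd  M[L1]=64
step 15: P0: load  L1  ⟶  OSII  (L1)  txn=∅  M[L1]=64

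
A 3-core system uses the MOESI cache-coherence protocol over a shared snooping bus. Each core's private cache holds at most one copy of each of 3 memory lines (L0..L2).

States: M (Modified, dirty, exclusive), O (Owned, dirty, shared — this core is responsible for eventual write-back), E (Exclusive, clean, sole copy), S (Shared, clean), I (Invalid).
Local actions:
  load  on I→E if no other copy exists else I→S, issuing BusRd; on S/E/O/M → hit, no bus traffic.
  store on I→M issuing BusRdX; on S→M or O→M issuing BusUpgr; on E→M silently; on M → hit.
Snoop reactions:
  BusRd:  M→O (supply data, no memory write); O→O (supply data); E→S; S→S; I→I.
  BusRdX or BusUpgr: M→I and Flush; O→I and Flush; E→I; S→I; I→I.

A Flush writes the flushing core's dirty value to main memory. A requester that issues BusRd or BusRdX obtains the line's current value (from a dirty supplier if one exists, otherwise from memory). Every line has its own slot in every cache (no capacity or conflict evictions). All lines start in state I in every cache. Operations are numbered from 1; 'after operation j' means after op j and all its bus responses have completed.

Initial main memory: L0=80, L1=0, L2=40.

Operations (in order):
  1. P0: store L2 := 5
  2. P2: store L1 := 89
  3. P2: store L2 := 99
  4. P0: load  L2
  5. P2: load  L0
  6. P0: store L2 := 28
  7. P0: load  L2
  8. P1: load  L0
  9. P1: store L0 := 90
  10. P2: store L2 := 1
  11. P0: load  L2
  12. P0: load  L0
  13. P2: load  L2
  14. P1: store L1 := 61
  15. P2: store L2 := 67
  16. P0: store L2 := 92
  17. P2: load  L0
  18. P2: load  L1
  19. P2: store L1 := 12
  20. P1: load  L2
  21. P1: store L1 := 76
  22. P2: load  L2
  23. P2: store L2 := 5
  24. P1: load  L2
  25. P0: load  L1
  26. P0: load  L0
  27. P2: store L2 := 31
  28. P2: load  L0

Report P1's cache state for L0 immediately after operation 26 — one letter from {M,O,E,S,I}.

state = O

1. P0: store L2 := 5  bus=[BusRdX]  L2: P0=M P1=I P2=I  mem[L2]=40
2. P2: store L1 := 89  bus=[BusRdX]  L1: P0=I P1=I P2=M  mem[L1]=0
3. P2: store L2 := 99  bus=[BusRdX,Flush]  L2: P0=I P1=I P2=M  mem[L2]=5
4. P0: load  L2  bus=[BusRd]  L2: P0=S P1=I P2=O  mem[L2]=5
5. P2: load  L0  bus=[BusRd]  L0: P0=I P1=I P2=E  mem[L0]=80
6. P0: store L2 := 28  bus=[BusUpgr,Flush]  L2: P0=M P1=I P2=I  mem[L2]=99
7. P0: load  L2  bus=[-]  L2: P0=M P1=I P2=I  mem[L2]=99
8. P1: load  L0  bus=[BusRd]  L0: P0=I P1=S P2=S  mem[L0]=80
9. P1: store L0 := 90  bus=[BusUpgr]  L0: P0=I P1=M P2=I  mem[L0]=80
10. P2: store L2 := 1  bus=[BusRdX,Flush]  L2: P0=I P1=I P2=M  mem[L2]=28
11. P0: load  L2  bus=[BusRd]  L2: P0=S P1=I P2=O  mem[L2]=28
12. P0: load  L0  bus=[BusRd]  L0: P0=S P1=O P2=I  mem[L0]=80
13. P2: load  L2  bus=[-]  L2: P0=S P1=I P2=O  mem[L2]=28
14. P1: store L1 := 61  bus=[BusRdX,Flush]  L1: P0=I P1=M P2=I  mem[L1]=89
15. P2: store L2 := 67  bus=[BusUpgr]  L2: P0=I P1=I P2=M  mem[L2]=28
16. P0: store L2 := 92  bus=[BusRdX,Flush]  L2: P0=M P1=I P2=I  mem[L2]=67
17. P2: load  L0  bus=[BusRd]  L0: P0=S P1=O P2=S  mem[L0]=80
18. P2: load  L1  bus=[BusRd]  L1: P0=I P1=O P2=S  mem[L1]=89
19. P2: store L1 := 12  bus=[BusUpgr,Flush]  L1: P0=I P1=I P2=M  mem[L1]=61
20. P1: load  L2  bus=[BusRd]  L2: P0=O P1=S P2=I  mem[L2]=67
21. P1: store L1 := 76  bus=[BusRdX,Flush]  L1: P0=I P1=M P2=I  mem[L1]=12
22. P2: load  L2  bus=[BusRd]  L2: P0=O P1=S P2=S  mem[L2]=67
23. P2: store L2 := 5  bus=[BusUpgr,Flush]  L2: P0=I P1=I P2=M  mem[L2]=92
24. P1: load  L2  bus=[BusRd]  L2: P0=I P1=S P2=O  mem[L2]=92
25. P0: load  L1  bus=[BusRd]  L1: P0=S P1=O P2=I  mem[L1]=12
26. P0: load  L0  bus=[-]  L0: P0=S P1=O P2=S  mem[L0]=80
27. P2: store L2 := 31  bus=[BusUpgr]  L2: P0=I P1=I P2=M  mem[L2]=92
28. P2: load  L0  bus=[-]  L0: P0=S P1=O P2=S  mem[L0]=80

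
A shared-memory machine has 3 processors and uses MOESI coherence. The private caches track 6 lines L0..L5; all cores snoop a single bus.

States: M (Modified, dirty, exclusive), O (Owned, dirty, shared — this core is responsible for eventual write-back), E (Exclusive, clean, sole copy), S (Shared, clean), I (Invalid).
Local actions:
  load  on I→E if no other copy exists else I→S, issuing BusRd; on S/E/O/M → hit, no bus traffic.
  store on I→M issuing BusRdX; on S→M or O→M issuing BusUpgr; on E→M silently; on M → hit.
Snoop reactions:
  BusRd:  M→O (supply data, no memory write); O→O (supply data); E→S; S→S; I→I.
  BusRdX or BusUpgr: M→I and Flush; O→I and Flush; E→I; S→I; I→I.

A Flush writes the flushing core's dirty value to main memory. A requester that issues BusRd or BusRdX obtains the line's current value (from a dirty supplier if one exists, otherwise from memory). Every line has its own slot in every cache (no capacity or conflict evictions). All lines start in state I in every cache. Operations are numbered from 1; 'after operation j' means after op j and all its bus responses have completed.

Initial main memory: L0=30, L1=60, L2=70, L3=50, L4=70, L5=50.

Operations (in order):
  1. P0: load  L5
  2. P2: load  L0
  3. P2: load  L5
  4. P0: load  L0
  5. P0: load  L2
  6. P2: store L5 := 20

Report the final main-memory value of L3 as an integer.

1. P0: load  L5  bus=[BusRd]  L5: P0=E P1=I P2=I  mem[L5]=50
2. P2: load  L0  bus=[BusRd]  L0: P0=I P1=I P2=E  mem[L0]=30
3. P2: load  L5  bus=[BusRd]  L5: P0=S P1=I P2=S  mem[L5]=50
4. P0: load  L0  bus=[BusRd]  L0: P0=S P1=I P2=S  mem[L0]=30
5. P0: load  L2  bus=[BusRd]  L2: P0=E P1=I P2=I  mem[L2]=70
6. P2: store L5 := 20  bus=[BusUpgr]  L5: P0=I P1=I P2=M  mem[L5]=50

memory[L3] = 50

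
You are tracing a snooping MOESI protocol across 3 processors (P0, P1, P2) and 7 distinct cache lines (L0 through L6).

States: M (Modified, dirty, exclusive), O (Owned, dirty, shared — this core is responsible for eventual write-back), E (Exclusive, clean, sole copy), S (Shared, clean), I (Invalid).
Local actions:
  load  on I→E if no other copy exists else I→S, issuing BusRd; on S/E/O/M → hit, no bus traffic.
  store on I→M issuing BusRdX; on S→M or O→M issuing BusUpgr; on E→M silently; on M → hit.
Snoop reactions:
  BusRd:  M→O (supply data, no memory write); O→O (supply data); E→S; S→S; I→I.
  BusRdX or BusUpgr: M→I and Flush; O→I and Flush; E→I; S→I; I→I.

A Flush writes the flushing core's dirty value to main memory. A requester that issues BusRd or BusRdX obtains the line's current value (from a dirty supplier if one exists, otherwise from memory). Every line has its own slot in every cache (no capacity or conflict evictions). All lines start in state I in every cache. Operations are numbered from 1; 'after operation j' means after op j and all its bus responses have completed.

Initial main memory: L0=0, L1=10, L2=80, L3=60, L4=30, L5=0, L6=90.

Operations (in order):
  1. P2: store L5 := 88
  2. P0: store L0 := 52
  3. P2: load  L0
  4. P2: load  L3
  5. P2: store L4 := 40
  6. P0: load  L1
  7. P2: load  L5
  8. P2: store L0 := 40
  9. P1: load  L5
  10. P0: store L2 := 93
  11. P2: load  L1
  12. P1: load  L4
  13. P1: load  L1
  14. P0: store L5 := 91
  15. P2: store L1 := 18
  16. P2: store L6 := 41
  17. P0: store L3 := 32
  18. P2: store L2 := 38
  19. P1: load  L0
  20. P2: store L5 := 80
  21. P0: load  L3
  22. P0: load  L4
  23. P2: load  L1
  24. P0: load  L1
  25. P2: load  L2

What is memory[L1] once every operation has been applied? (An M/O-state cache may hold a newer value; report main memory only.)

[1] P2: store L5 := 88 | P0:I, P1:I, P2:M(88) | bus: BusRdX
[2] P0: store L0 := 52 | P0:M(52), P1:I, P2:I | bus: BusRdX
[3] P2: load  L0 | P0:O(52), P1:I, P2:S(52) | bus: BusRd
[4] P2: load  L3 | P0:I, P1:I, P2:E(60) | bus: BusRd
[5] P2: store L4 := 40 | P0:I, P1:I, P2:M(40) | bus: BusRdX
[6] P0: load  L1 | P0:E(10), P1:I, P2:I | bus: BusRd
[7] P2: load  L5 | P0:I, P1:I, P2:M(88) | bus: none
[8] P2: store L0 := 40 | P0:I, P1:I, P2:M(40) | bus: BusUpgr,Flush
[9] P1: load  L5 | P0:I, P1:S(88), P2:O(88) | bus: BusRd
[10] P0: store L2 := 93 | P0:M(93), P1:I, P2:I | bus: BusRdX
[11] P2: load  L1 | P0:S(10), P1:I, P2:S(10) | bus: BusRd
[12] P1: load  L4 | P0:I, P1:S(40), P2:O(40) | bus: BusRd
[13] P1: load  L1 | P0:S(10), P1:S(10), P2:S(10) | bus: BusRd
[14] P0: store L5 := 91 | P0:M(91), P1:I, P2:I | bus: BusRdX,Flush
[15] P2: store L1 := 18 | P0:I, P1:I, P2:M(18) | bus: BusUpgr
[16] P2: store L6 := 41 | P0:I, P1:I, P2:M(41) | bus: BusRdX
[17] P0: store L3 := 32 | P0:M(32), P1:I, P2:I | bus: BusRdX
[18] P2: store L2 := 38 | P0:I, P1:I, P2:M(38) | bus: BusRdX,Flush
[19] P1: load  L0 | P0:I, P1:S(40), P2:O(40) | bus: BusRd
[20] P2: store L5 := 80 | P0:I, P1:I, P2:M(80) | bus: BusRdX,Flush
[21] P0: load  L3 | P0:M(32), P1:I, P2:I | bus: none
[22] P0: load  L4 | P0:S(40), P1:S(40), P2:O(40) | bus: BusRd
[23] P2: load  L1 | P0:I, P1:I, P2:M(18) | bus: none
[24] P0: load  L1 | P0:S(18), P1:I, P2:O(18) | bus: BusRd
[25] P2: load  L2 | P0:I, P1:I, P2:M(38) | bus: none

memory[L1] = 10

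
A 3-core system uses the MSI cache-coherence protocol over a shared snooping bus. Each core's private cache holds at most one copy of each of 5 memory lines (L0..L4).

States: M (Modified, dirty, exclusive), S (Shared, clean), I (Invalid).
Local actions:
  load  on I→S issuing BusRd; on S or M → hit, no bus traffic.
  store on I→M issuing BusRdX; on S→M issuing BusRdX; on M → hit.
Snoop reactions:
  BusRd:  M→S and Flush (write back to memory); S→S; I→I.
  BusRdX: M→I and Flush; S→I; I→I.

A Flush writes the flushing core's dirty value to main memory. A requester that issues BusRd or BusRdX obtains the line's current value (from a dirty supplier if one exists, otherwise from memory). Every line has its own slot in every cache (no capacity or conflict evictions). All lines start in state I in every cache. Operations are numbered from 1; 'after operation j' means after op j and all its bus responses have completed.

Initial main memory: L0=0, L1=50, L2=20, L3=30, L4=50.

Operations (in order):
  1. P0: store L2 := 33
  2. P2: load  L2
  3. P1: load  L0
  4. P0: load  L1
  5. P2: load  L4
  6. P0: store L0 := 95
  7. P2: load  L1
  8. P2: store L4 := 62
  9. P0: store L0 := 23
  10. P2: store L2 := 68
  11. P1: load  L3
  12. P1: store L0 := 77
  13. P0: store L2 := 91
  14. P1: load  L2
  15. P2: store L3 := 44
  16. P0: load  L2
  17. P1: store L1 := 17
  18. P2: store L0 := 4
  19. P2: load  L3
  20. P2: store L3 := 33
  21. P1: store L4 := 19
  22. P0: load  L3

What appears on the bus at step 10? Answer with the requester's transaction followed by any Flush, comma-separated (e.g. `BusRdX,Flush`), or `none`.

bus = BusRdX

1. P0: store L2 := 33  bus=[BusRdX]  L2: P0=M P1=I P2=I  mem[L2]=20
2. P2: load  L2  bus=[BusRd,Flush]  L2: P0=S P1=I P2=S  mem[L2]=33
3. P1: load  L0  bus=[BusRd]  L0: P0=I P1=S P2=I  mem[L0]=0
4. P0: load  L1  bus=[BusRd]  L1: P0=S P1=I P2=I  mem[L1]=50
5. P2: load  L4  bus=[BusRd]  L4: P0=I P1=I P2=S  mem[L4]=50
6. P0: store L0 := 95  bus=[BusRdX]  L0: P0=M P1=I P2=I  mem[L0]=0
7. P2: load  L1  bus=[BusRd]  L1: P0=S P1=I P2=S  mem[L1]=50
8. P2: store L4 := 62  bus=[BusRdX]  L4: P0=I P1=I P2=M  mem[L4]=50
9. P0: store L0 := 23  bus=[-]  L0: P0=M P1=I P2=I  mem[L0]=0
10. P2: store L2 := 68  bus=[BusRdX]  L2: P0=I P1=I P2=M  mem[L2]=33
11. P1: load  L3  bus=[BusRd]  L3: P0=I P1=S P2=I  mem[L3]=30
12. P1: store L0 := 77  bus=[BusRdX,Flush]  L0: P0=I P1=M P2=I  mem[L0]=23
13. P0: store L2 := 91  bus=[BusRdX,Flush]  L2: P0=M P1=I P2=I  mem[L2]=68
14. P1: load  L2  bus=[BusRd,Flush]  L2: P0=S P1=S P2=I  mem[L2]=91
15. P2: store L3 := 44  bus=[BusRdX]  L3: P0=I P1=I P2=M  mem[L3]=30
16. P0: load  L2  bus=[-]  L2: P0=S P1=S P2=I  mem[L2]=91
17. P1: store L1 := 17  bus=[BusRdX]  L1: P0=I P1=M P2=I  mem[L1]=50
18. P2: store L0 := 4  bus=[BusRdX,Flush]  L0: P0=I P1=I P2=M  mem[L0]=77
19. P2: load  L3  bus=[-]  L3: P0=I P1=I P2=M  mem[L3]=30
20. P2: store L3 := 33  bus=[-]  L3: P0=I P1=I P2=M  mem[L3]=30
21. P1: store L4 := 19  bus=[BusRdX,Flush]  L4: P0=I P1=M P2=I  mem[L4]=62
22. P0: load  L3  bus=[BusRd,Flush]  L3: P0=S P1=I P2=S  mem[L3]=33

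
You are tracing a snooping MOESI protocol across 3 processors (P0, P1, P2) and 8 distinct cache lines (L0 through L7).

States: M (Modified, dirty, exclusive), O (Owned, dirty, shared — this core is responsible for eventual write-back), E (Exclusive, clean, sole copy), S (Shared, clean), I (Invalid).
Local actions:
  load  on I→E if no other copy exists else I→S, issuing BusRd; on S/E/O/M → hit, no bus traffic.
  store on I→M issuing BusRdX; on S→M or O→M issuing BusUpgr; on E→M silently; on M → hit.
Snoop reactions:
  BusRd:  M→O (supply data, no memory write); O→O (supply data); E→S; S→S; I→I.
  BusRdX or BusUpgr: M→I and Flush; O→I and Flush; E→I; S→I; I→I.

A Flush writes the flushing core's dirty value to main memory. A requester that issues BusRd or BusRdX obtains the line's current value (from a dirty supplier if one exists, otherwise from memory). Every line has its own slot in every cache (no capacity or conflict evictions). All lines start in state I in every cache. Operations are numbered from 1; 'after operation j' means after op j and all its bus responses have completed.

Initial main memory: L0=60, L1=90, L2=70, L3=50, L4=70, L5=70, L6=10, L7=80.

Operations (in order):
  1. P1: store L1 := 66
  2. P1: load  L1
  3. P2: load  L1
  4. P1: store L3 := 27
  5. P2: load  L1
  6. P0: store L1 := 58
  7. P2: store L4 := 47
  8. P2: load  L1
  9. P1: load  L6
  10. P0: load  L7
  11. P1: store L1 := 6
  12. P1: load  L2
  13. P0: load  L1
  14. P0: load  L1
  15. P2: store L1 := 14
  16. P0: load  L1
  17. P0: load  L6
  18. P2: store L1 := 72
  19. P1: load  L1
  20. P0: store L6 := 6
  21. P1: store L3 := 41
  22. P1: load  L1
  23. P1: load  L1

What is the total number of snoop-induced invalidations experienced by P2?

  op1 P1: store L1 := 66 → I/M/I on L1; bus BusRdX; mem=90
  op2 P1: load  L1 → I/M/I on L1; bus (none); mem=90
  op3 P2: load  L1 → I/O/S on L1; bus BusRd; mem=90
  op4 P1: store L3 := 27 → I/M/I on L3; bus BusRdX; mem=50
  op5 P2: load  L1 → I/O/S on L1; bus (none); mem=90
  op6 P0: store L1 := 58 → M/I/I on L1; bus BusRdX Flush; mem=66
  op7 P2: store L4 := 47 → I/I/M on L4; bus BusRdX; mem=70
  op8 P2: load  L1 → O/I/S on L1; bus BusRd; mem=66
  op9 P1: load  L6 → I/E/I on L6; bus BusRd; mem=10
  op10 P0: load  L7 → E/I/I on L7; bus BusRd; mem=80
  op11 P1: store L1 := 6 → I/M/I on L1; bus BusRdX Flush; mem=58
  op12 P1: load  L2 → I/E/I on L2; bus BusRd; mem=70
  op13 P0: load  L1 → S/O/I on L1; bus BusRd; mem=58
  op14 P0: load  L1 → S/O/I on L1; bus (none); mem=58
  op15 P2: store L1 := 14 → I/I/M on L1; bus BusRdX Flush; mem=6
  op16 P0: load  L1 → S/I/O on L1; bus BusRd; mem=6
  op17 P0: load  L6 → S/S/I on L6; bus BusRd; mem=10
  op18 P2: store L1 := 72 → I/I/M on L1; bus BusUpgr; mem=6
  op19 P1: load  L1 → I/S/O on L1; bus BusRd; mem=6
  op20 P0: store L6 := 6 → M/I/I on L6; bus BusUpgr; mem=10
  op21 P1: store L3 := 41 → I/M/I on L3; bus (none); mem=50
  op22 P1: load  L1 → I/S/O on L1; bus (none); mem=6
  op23 P1: load  L1 → I/S/O on L1; bus (none); mem=6

invalidations = 2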